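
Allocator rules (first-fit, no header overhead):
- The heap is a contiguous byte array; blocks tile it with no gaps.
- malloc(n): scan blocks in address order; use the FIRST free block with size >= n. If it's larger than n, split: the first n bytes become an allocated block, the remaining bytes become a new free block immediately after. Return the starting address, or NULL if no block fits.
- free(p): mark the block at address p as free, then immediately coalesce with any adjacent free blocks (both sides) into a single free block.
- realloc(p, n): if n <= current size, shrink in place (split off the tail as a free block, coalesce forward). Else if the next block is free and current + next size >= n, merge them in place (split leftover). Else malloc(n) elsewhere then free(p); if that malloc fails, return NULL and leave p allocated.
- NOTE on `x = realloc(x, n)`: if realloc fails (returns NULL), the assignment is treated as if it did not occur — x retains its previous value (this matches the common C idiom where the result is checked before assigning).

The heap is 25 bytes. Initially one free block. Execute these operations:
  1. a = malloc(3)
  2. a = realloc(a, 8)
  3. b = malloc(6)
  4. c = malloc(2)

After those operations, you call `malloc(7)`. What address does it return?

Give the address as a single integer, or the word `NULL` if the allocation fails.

Op 1: a = malloc(3) -> a = 0; heap: [0-2 ALLOC][3-24 FREE]
Op 2: a = realloc(a, 8) -> a = 0; heap: [0-7 ALLOC][8-24 FREE]
Op 3: b = malloc(6) -> b = 8; heap: [0-7 ALLOC][8-13 ALLOC][14-24 FREE]
Op 4: c = malloc(2) -> c = 14; heap: [0-7 ALLOC][8-13 ALLOC][14-15 ALLOC][16-24 FREE]
malloc(7): first-fit scan over [0-7 ALLOC][8-13 ALLOC][14-15 ALLOC][16-24 FREE] -> 16

Answer: 16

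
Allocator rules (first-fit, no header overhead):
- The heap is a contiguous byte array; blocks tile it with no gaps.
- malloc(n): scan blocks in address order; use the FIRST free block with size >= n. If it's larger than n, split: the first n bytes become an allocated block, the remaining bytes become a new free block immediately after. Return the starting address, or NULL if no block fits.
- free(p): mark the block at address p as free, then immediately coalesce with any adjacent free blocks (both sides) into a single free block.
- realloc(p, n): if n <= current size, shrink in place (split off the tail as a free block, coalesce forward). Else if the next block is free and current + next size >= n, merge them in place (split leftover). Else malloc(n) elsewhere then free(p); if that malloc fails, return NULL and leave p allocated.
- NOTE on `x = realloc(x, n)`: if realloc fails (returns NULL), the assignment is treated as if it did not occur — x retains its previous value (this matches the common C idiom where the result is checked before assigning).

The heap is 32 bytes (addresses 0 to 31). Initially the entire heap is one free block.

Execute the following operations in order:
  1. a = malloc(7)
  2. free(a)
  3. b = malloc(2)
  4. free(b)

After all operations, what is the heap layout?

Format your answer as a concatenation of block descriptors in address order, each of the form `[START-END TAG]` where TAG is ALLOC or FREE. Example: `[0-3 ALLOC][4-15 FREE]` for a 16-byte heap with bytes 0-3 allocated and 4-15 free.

Answer: [0-31 FREE]

Derivation:
Op 1: a = malloc(7) -> a = 0; heap: [0-6 ALLOC][7-31 FREE]
Op 2: free(a) -> (freed a); heap: [0-31 FREE]
Op 3: b = malloc(2) -> b = 0; heap: [0-1 ALLOC][2-31 FREE]
Op 4: free(b) -> (freed b); heap: [0-31 FREE]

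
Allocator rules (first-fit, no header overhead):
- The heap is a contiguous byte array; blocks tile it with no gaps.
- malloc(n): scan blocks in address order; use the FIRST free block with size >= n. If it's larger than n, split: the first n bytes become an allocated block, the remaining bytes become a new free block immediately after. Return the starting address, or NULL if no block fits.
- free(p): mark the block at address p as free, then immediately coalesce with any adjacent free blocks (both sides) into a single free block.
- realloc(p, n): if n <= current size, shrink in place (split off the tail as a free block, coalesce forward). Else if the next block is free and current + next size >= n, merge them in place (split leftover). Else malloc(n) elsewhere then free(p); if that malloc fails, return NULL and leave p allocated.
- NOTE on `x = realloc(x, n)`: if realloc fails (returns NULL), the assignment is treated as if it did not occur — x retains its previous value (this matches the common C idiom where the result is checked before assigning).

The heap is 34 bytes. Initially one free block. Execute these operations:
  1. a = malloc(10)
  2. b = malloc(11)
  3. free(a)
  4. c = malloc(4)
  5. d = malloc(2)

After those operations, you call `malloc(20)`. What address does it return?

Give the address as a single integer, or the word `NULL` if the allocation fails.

Answer: NULL

Derivation:
Op 1: a = malloc(10) -> a = 0; heap: [0-9 ALLOC][10-33 FREE]
Op 2: b = malloc(11) -> b = 10; heap: [0-9 ALLOC][10-20 ALLOC][21-33 FREE]
Op 3: free(a) -> (freed a); heap: [0-9 FREE][10-20 ALLOC][21-33 FREE]
Op 4: c = malloc(4) -> c = 0; heap: [0-3 ALLOC][4-9 FREE][10-20 ALLOC][21-33 FREE]
Op 5: d = malloc(2) -> d = 4; heap: [0-3 ALLOC][4-5 ALLOC][6-9 FREE][10-20 ALLOC][21-33 FREE]
malloc(20): first-fit scan over [0-3 ALLOC][4-5 ALLOC][6-9 FREE][10-20 ALLOC][21-33 FREE] -> NULL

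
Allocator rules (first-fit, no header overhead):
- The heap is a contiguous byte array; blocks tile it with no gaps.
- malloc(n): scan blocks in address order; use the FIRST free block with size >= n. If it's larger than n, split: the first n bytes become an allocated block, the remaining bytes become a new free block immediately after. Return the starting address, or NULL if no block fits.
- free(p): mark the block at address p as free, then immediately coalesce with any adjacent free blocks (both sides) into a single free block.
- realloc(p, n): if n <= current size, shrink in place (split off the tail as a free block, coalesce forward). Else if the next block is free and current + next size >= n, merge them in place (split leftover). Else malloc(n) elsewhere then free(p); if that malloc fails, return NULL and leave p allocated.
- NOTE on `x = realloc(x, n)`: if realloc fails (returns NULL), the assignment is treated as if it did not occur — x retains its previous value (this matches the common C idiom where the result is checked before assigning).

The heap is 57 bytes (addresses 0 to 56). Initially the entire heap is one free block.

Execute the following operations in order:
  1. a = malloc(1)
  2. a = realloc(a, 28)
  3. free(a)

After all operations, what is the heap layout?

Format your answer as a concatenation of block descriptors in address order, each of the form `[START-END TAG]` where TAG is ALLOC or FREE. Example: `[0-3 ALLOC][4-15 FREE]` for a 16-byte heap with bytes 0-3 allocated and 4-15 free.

Answer: [0-56 FREE]

Derivation:
Op 1: a = malloc(1) -> a = 0; heap: [0-0 ALLOC][1-56 FREE]
Op 2: a = realloc(a, 28) -> a = 0; heap: [0-27 ALLOC][28-56 FREE]
Op 3: free(a) -> (freed a); heap: [0-56 FREE]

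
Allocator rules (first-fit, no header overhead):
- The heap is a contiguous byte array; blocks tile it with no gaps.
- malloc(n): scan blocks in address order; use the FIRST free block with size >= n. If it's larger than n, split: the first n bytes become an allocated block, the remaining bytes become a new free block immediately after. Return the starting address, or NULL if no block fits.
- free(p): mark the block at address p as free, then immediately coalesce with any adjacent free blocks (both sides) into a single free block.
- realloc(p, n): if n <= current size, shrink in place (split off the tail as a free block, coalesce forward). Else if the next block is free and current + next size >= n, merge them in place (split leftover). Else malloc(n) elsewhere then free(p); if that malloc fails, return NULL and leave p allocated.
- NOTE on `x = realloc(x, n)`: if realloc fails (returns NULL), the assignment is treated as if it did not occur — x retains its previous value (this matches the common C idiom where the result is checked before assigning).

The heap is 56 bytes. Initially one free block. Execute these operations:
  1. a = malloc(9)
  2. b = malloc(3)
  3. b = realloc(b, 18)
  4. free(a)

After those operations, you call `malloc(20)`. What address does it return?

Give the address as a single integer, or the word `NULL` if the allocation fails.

Answer: 27

Derivation:
Op 1: a = malloc(9) -> a = 0; heap: [0-8 ALLOC][9-55 FREE]
Op 2: b = malloc(3) -> b = 9; heap: [0-8 ALLOC][9-11 ALLOC][12-55 FREE]
Op 3: b = realloc(b, 18) -> b = 9; heap: [0-8 ALLOC][9-26 ALLOC][27-55 FREE]
Op 4: free(a) -> (freed a); heap: [0-8 FREE][9-26 ALLOC][27-55 FREE]
malloc(20): first-fit scan over [0-8 FREE][9-26 ALLOC][27-55 FREE] -> 27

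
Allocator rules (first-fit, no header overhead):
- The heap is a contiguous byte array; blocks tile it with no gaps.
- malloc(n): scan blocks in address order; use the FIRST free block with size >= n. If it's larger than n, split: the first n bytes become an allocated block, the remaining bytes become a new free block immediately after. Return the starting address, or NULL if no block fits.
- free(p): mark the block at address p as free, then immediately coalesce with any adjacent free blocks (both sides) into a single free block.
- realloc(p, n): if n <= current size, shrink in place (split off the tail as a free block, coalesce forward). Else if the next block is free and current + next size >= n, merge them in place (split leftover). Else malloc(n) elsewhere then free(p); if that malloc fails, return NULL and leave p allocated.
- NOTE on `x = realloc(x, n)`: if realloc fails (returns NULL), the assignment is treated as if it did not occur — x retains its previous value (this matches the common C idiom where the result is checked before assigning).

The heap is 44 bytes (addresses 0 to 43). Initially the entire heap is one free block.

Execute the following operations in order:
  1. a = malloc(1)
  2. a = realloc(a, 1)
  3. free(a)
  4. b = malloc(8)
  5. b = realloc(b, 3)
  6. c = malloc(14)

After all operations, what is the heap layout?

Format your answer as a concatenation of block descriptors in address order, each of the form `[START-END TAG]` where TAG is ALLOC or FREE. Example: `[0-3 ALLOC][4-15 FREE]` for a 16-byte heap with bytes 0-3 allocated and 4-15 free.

Answer: [0-2 ALLOC][3-16 ALLOC][17-43 FREE]

Derivation:
Op 1: a = malloc(1) -> a = 0; heap: [0-0 ALLOC][1-43 FREE]
Op 2: a = realloc(a, 1) -> a = 0; heap: [0-0 ALLOC][1-43 FREE]
Op 3: free(a) -> (freed a); heap: [0-43 FREE]
Op 4: b = malloc(8) -> b = 0; heap: [0-7 ALLOC][8-43 FREE]
Op 5: b = realloc(b, 3) -> b = 0; heap: [0-2 ALLOC][3-43 FREE]
Op 6: c = malloc(14) -> c = 3; heap: [0-2 ALLOC][3-16 ALLOC][17-43 FREE]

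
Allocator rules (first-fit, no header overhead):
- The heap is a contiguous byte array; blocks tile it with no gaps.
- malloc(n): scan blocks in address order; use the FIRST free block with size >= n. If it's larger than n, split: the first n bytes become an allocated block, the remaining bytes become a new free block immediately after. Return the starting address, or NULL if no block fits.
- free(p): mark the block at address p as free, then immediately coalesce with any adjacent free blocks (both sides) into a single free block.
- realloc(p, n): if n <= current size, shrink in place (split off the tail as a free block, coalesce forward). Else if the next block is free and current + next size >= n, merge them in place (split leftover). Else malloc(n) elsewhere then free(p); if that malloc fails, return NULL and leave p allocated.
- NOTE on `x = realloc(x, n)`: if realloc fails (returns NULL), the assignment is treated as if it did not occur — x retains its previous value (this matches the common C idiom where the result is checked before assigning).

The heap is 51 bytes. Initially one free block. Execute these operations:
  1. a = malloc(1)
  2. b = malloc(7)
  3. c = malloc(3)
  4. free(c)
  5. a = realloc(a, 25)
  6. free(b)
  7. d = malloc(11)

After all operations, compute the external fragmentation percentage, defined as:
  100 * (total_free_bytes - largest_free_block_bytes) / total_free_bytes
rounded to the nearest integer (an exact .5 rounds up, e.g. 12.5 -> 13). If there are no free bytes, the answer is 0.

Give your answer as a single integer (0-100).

Answer: 47

Derivation:
Op 1: a = malloc(1) -> a = 0; heap: [0-0 ALLOC][1-50 FREE]
Op 2: b = malloc(7) -> b = 1; heap: [0-0 ALLOC][1-7 ALLOC][8-50 FREE]
Op 3: c = malloc(3) -> c = 8; heap: [0-0 ALLOC][1-7 ALLOC][8-10 ALLOC][11-50 FREE]
Op 4: free(c) -> (freed c); heap: [0-0 ALLOC][1-7 ALLOC][8-50 FREE]
Op 5: a = realloc(a, 25) -> a = 8; heap: [0-0 FREE][1-7 ALLOC][8-32 ALLOC][33-50 FREE]
Op 6: free(b) -> (freed b); heap: [0-7 FREE][8-32 ALLOC][33-50 FREE]
Op 7: d = malloc(11) -> d = 33; heap: [0-7 FREE][8-32 ALLOC][33-43 ALLOC][44-50 FREE]
Free blocks: [8 7] total_free=15 largest=8 -> 100*(15-8)/15 = 700/15 ≈ 46.667 -> rounds to 47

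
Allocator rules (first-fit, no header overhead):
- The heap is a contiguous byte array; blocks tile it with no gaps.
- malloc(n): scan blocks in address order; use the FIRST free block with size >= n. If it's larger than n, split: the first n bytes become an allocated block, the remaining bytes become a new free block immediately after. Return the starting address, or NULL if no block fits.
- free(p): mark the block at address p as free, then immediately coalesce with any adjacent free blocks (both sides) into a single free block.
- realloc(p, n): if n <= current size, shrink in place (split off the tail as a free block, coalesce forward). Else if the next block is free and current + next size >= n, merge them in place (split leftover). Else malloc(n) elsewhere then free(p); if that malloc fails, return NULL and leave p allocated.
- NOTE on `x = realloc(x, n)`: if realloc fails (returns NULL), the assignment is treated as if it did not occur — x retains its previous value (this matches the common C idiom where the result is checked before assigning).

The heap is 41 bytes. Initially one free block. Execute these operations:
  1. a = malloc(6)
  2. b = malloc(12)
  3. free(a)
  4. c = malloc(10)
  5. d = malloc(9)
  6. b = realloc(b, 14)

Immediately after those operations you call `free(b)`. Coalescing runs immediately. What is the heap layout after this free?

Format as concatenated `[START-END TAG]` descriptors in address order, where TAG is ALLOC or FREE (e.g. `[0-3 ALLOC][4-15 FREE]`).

Answer: [0-17 FREE][18-27 ALLOC][28-36 ALLOC][37-40 FREE]

Derivation:
Op 1: a = malloc(6) -> a = 0; heap: [0-5 ALLOC][6-40 FREE]
Op 2: b = malloc(12) -> b = 6; heap: [0-5 ALLOC][6-17 ALLOC][18-40 FREE]
Op 3: free(a) -> (freed a); heap: [0-5 FREE][6-17 ALLOC][18-40 FREE]
Op 4: c = malloc(10) -> c = 18; heap: [0-5 FREE][6-17 ALLOC][18-27 ALLOC][28-40 FREE]
Op 5: d = malloc(9) -> d = 28; heap: [0-5 FREE][6-17 ALLOC][18-27 ALLOC][28-36 ALLOC][37-40 FREE]
Op 6: b = realloc(b, 14) -> NULL (b unchanged); heap: [0-5 FREE][6-17 ALLOC][18-27 ALLOC][28-36 ALLOC][37-40 FREE]
free(b): b = 6 -> block [6-17 ALLOC]; mark free, coalesce with adjacent free neighbors -> [0-17 FREE][18-27 ALLOC][28-36 ALLOC][37-40 FREE]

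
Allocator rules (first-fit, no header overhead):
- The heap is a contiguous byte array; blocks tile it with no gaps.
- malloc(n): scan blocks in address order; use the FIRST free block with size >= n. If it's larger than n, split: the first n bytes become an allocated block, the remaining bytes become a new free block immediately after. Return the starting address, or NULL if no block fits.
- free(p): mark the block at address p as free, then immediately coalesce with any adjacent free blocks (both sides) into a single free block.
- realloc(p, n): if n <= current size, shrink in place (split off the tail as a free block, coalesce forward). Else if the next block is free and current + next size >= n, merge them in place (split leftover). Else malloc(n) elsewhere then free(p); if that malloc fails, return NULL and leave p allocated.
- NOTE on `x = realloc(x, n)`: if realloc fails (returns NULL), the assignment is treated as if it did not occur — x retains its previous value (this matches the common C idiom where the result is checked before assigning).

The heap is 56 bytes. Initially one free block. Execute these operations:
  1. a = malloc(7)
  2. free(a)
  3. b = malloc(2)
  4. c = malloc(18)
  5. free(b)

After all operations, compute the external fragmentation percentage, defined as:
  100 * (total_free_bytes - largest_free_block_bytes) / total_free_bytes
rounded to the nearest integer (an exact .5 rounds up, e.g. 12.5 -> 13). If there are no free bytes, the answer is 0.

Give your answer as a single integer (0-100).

Op 1: a = malloc(7) -> a = 0; heap: [0-6 ALLOC][7-55 FREE]
Op 2: free(a) -> (freed a); heap: [0-55 FREE]
Op 3: b = malloc(2) -> b = 0; heap: [0-1 ALLOC][2-55 FREE]
Op 4: c = malloc(18) -> c = 2; heap: [0-1 ALLOC][2-19 ALLOC][20-55 FREE]
Op 5: free(b) -> (freed b); heap: [0-1 FREE][2-19 ALLOC][20-55 FREE]
Free blocks: [2 36] total_free=38 largest=36 -> 100*(38-36)/38 = 200/38 ≈ 5.263 -> rounds to 5

Answer: 5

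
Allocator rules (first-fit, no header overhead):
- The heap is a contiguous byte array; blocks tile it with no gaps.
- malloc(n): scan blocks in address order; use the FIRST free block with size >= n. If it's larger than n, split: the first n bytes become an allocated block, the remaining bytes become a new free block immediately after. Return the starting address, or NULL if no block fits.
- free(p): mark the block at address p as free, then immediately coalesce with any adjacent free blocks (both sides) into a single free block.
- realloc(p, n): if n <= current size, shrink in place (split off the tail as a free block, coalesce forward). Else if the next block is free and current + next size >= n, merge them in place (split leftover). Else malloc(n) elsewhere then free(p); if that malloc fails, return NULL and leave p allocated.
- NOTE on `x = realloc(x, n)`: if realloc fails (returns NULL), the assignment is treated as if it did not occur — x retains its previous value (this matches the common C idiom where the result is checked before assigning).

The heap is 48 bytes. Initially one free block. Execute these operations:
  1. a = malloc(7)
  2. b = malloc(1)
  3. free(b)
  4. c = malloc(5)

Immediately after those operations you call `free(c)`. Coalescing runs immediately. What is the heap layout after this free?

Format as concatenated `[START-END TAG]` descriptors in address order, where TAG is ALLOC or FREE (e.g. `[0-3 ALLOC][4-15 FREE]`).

Answer: [0-6 ALLOC][7-47 FREE]

Derivation:
Op 1: a = malloc(7) -> a = 0; heap: [0-6 ALLOC][7-47 FREE]
Op 2: b = malloc(1) -> b = 7; heap: [0-6 ALLOC][7-7 ALLOC][8-47 FREE]
Op 3: free(b) -> (freed b); heap: [0-6 ALLOC][7-47 FREE]
Op 4: c = malloc(5) -> c = 7; heap: [0-6 ALLOC][7-11 ALLOC][12-47 FREE]
free(c): c = 7 -> block [7-11 ALLOC]; mark free, coalesce with adjacent free neighbors -> [0-6 ALLOC][7-47 FREE]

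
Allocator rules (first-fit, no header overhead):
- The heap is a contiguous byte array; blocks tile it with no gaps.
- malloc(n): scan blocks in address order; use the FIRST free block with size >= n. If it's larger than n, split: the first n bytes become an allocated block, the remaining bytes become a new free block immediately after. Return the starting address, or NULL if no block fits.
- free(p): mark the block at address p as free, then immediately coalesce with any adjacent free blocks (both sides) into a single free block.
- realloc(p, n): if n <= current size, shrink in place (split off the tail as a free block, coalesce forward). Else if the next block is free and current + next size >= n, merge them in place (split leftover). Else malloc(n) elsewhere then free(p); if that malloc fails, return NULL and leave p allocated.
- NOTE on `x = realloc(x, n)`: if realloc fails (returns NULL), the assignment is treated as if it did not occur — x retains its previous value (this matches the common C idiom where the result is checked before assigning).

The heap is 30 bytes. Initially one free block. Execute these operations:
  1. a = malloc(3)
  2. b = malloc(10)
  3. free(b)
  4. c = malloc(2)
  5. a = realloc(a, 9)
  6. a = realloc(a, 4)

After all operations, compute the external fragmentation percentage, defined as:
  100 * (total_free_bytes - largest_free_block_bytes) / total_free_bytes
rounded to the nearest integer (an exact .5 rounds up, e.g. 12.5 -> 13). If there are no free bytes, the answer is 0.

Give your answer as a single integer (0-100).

Answer: 13

Derivation:
Op 1: a = malloc(3) -> a = 0; heap: [0-2 ALLOC][3-29 FREE]
Op 2: b = malloc(10) -> b = 3; heap: [0-2 ALLOC][3-12 ALLOC][13-29 FREE]
Op 3: free(b) -> (freed b); heap: [0-2 ALLOC][3-29 FREE]
Op 4: c = malloc(2) -> c = 3; heap: [0-2 ALLOC][3-4 ALLOC][5-29 FREE]
Op 5: a = realloc(a, 9) -> a = 5; heap: [0-2 FREE][3-4 ALLOC][5-13 ALLOC][14-29 FREE]
Op 6: a = realloc(a, 4) -> a = 5; heap: [0-2 FREE][3-4 ALLOC][5-8 ALLOC][9-29 FREE]
Free blocks: [3 21] total_free=24 largest=21 -> 100*(24-21)/24 = 300/24 = 12.5 -> rounds to 13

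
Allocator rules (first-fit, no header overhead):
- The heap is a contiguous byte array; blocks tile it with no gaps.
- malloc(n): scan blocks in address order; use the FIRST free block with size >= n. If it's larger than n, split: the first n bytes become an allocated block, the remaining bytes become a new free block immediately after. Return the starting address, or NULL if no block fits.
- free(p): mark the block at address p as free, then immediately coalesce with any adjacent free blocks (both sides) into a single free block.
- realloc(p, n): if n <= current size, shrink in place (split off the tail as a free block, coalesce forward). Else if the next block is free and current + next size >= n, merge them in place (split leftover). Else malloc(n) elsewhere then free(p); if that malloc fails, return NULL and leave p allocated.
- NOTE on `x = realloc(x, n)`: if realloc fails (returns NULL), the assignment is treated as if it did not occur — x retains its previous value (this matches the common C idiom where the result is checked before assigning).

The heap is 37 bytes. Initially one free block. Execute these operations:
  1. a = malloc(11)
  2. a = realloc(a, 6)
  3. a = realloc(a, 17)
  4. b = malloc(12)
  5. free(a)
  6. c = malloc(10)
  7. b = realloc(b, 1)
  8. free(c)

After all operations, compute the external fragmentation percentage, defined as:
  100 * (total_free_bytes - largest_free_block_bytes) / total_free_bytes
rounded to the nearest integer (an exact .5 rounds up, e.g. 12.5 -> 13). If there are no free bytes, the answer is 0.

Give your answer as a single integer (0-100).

Op 1: a = malloc(11) -> a = 0; heap: [0-10 ALLOC][11-36 FREE]
Op 2: a = realloc(a, 6) -> a = 0; heap: [0-5 ALLOC][6-36 FREE]
Op 3: a = realloc(a, 17) -> a = 0; heap: [0-16 ALLOC][17-36 FREE]
Op 4: b = malloc(12) -> b = 17; heap: [0-16 ALLOC][17-28 ALLOC][29-36 FREE]
Op 5: free(a) -> (freed a); heap: [0-16 FREE][17-28 ALLOC][29-36 FREE]
Op 6: c = malloc(10) -> c = 0; heap: [0-9 ALLOC][10-16 FREE][17-28 ALLOC][29-36 FREE]
Op 7: b = realloc(b, 1) -> b = 17; heap: [0-9 ALLOC][10-16 FREE][17-17 ALLOC][18-36 FREE]
Op 8: free(c) -> (freed c); heap: [0-16 FREE][17-17 ALLOC][18-36 FREE]
Free blocks: [17 19] total_free=36 largest=19 -> 100*(36-19)/36 = 1700/36 ≈ 47.222 -> rounds to 47

Answer: 47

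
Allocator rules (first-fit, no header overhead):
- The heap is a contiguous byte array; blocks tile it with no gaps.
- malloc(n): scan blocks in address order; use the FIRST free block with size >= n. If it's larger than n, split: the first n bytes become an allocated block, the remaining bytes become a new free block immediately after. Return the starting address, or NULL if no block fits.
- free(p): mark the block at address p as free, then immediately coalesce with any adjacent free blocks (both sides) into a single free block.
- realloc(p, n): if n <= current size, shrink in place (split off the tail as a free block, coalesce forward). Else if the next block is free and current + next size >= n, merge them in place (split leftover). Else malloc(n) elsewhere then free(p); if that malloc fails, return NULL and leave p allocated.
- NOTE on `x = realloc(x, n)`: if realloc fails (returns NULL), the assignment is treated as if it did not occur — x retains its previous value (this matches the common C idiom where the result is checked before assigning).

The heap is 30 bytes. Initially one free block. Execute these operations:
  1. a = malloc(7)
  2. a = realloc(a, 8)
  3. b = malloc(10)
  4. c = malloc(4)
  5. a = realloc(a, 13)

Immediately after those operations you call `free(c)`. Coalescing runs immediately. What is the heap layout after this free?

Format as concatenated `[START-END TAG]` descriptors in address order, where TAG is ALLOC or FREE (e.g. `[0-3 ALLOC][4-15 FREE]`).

Answer: [0-7 ALLOC][8-17 ALLOC][18-29 FREE]

Derivation:
Op 1: a = malloc(7) -> a = 0; heap: [0-6 ALLOC][7-29 FREE]
Op 2: a = realloc(a, 8) -> a = 0; heap: [0-7 ALLOC][8-29 FREE]
Op 3: b = malloc(10) -> b = 8; heap: [0-7 ALLOC][8-17 ALLOC][18-29 FREE]
Op 4: c = malloc(4) -> c = 18; heap: [0-7 ALLOC][8-17 ALLOC][18-21 ALLOC][22-29 FREE]
Op 5: a = realloc(a, 13) -> NULL (a unchanged); heap: [0-7 ALLOC][8-17 ALLOC][18-21 ALLOC][22-29 FREE]
free(c): c = 18 -> block [18-21 ALLOC]; mark free, coalesce with adjacent free neighbors -> [0-7 ALLOC][8-17 ALLOC][18-29 FREE]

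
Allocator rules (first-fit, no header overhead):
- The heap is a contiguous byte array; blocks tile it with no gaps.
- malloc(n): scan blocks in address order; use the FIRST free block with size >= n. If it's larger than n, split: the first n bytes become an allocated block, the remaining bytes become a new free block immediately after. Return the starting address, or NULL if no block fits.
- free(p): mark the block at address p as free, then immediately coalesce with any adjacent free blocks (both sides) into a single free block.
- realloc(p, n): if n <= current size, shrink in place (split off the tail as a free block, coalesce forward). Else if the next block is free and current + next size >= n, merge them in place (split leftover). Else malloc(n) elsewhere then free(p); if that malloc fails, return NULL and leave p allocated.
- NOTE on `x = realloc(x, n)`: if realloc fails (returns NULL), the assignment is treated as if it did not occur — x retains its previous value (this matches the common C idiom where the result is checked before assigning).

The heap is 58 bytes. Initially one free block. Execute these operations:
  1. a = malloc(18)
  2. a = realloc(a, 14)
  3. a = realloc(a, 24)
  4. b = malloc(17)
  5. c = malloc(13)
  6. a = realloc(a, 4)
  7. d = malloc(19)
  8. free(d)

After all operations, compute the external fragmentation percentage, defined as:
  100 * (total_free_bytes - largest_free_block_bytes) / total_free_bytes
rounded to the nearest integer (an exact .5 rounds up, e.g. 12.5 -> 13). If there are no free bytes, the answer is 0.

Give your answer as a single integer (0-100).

Answer: 17

Derivation:
Op 1: a = malloc(18) -> a = 0; heap: [0-17 ALLOC][18-57 FREE]
Op 2: a = realloc(a, 14) -> a = 0; heap: [0-13 ALLOC][14-57 FREE]
Op 3: a = realloc(a, 24) -> a = 0; heap: [0-23 ALLOC][24-57 FREE]
Op 4: b = malloc(17) -> b = 24; heap: [0-23 ALLOC][24-40 ALLOC][41-57 FREE]
Op 5: c = malloc(13) -> c = 41; heap: [0-23 ALLOC][24-40 ALLOC][41-53 ALLOC][54-57 FREE]
Op 6: a = realloc(a, 4) -> a = 0; heap: [0-3 ALLOC][4-23 FREE][24-40 ALLOC][41-53 ALLOC][54-57 FREE]
Op 7: d = malloc(19) -> d = 4; heap: [0-3 ALLOC][4-22 ALLOC][23-23 FREE][24-40 ALLOC][41-53 ALLOC][54-57 FREE]
Op 8: free(d) -> (freed d); heap: [0-3 ALLOC][4-23 FREE][24-40 ALLOC][41-53 ALLOC][54-57 FREE]
Free blocks: [20 4] total_free=24 largest=20 -> 100*(24-20)/24 = 400/24 ≈ 16.667 -> rounds to 17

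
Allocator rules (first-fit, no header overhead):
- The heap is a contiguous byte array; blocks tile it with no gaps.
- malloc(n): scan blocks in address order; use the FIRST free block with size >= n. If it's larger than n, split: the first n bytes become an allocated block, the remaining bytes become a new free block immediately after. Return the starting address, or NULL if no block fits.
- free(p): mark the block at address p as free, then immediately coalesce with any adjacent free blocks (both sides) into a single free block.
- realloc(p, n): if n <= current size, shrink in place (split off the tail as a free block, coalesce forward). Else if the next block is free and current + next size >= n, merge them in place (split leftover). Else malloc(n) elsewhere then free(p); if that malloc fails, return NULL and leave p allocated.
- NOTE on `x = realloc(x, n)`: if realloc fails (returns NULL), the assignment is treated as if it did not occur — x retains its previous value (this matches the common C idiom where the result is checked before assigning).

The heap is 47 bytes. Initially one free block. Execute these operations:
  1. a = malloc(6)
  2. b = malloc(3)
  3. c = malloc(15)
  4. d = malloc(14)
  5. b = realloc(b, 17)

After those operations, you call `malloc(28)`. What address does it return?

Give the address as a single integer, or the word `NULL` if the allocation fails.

Answer: NULL

Derivation:
Op 1: a = malloc(6) -> a = 0; heap: [0-5 ALLOC][6-46 FREE]
Op 2: b = malloc(3) -> b = 6; heap: [0-5 ALLOC][6-8 ALLOC][9-46 FREE]
Op 3: c = malloc(15) -> c = 9; heap: [0-5 ALLOC][6-8 ALLOC][9-23 ALLOC][24-46 FREE]
Op 4: d = malloc(14) -> d = 24; heap: [0-5 ALLOC][6-8 ALLOC][9-23 ALLOC][24-37 ALLOC][38-46 FREE]
Op 5: b = realloc(b, 17) -> NULL (b unchanged); heap: [0-5 ALLOC][6-8 ALLOC][9-23 ALLOC][24-37 ALLOC][38-46 FREE]
malloc(28): first-fit scan over [0-5 ALLOC][6-8 ALLOC][9-23 ALLOC][24-37 ALLOC][38-46 FREE] -> NULL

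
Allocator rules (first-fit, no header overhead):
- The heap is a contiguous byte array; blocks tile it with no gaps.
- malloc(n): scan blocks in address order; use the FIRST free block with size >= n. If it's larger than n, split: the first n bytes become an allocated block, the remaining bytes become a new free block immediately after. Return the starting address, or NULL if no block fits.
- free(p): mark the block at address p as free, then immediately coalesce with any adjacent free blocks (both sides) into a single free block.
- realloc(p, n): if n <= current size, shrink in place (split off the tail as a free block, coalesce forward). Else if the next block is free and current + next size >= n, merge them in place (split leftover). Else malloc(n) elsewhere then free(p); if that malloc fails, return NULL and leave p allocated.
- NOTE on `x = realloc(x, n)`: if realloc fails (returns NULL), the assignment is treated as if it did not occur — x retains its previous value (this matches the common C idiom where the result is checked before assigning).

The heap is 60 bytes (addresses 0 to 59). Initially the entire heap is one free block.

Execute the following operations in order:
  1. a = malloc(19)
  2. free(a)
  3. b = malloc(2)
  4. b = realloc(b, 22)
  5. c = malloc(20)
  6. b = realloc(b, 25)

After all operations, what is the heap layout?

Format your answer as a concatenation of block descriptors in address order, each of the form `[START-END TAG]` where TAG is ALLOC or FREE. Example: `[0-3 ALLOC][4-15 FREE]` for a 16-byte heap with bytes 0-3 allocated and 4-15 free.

Op 1: a = malloc(19) -> a = 0; heap: [0-18 ALLOC][19-59 FREE]
Op 2: free(a) -> (freed a); heap: [0-59 FREE]
Op 3: b = malloc(2) -> b = 0; heap: [0-1 ALLOC][2-59 FREE]
Op 4: b = realloc(b, 22) -> b = 0; heap: [0-21 ALLOC][22-59 FREE]
Op 5: c = malloc(20) -> c = 22; heap: [0-21 ALLOC][22-41 ALLOC][42-59 FREE]
Op 6: b = realloc(b, 25) -> NULL (b unchanged); heap: [0-21 ALLOC][22-41 ALLOC][42-59 FREE]

Answer: [0-21 ALLOC][22-41 ALLOC][42-59 FREE]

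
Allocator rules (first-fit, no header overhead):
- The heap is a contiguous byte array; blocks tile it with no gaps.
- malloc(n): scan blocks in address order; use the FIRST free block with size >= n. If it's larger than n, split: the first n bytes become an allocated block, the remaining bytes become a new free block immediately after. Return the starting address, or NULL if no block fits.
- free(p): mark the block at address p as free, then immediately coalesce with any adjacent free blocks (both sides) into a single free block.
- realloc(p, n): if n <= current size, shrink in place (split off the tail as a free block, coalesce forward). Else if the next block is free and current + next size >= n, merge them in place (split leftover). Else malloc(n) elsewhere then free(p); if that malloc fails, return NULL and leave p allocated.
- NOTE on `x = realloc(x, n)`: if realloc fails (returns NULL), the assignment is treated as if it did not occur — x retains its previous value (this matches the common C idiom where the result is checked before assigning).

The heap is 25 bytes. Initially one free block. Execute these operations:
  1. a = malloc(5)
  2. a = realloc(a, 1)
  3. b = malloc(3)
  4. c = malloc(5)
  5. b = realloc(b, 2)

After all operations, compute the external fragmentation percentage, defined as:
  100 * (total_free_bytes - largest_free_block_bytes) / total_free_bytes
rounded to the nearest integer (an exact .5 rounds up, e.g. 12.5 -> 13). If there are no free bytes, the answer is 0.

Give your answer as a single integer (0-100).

Answer: 6

Derivation:
Op 1: a = malloc(5) -> a = 0; heap: [0-4 ALLOC][5-24 FREE]
Op 2: a = realloc(a, 1) -> a = 0; heap: [0-0 ALLOC][1-24 FREE]
Op 3: b = malloc(3) -> b = 1; heap: [0-0 ALLOC][1-3 ALLOC][4-24 FREE]
Op 4: c = malloc(5) -> c = 4; heap: [0-0 ALLOC][1-3 ALLOC][4-8 ALLOC][9-24 FREE]
Op 5: b = realloc(b, 2) -> b = 1; heap: [0-0 ALLOC][1-2 ALLOC][3-3 FREE][4-8 ALLOC][9-24 FREE]
Free blocks: [1 16] total_free=17 largest=16 -> 100*(17-16)/17 = 100/17 ≈ 5.882 -> rounds to 6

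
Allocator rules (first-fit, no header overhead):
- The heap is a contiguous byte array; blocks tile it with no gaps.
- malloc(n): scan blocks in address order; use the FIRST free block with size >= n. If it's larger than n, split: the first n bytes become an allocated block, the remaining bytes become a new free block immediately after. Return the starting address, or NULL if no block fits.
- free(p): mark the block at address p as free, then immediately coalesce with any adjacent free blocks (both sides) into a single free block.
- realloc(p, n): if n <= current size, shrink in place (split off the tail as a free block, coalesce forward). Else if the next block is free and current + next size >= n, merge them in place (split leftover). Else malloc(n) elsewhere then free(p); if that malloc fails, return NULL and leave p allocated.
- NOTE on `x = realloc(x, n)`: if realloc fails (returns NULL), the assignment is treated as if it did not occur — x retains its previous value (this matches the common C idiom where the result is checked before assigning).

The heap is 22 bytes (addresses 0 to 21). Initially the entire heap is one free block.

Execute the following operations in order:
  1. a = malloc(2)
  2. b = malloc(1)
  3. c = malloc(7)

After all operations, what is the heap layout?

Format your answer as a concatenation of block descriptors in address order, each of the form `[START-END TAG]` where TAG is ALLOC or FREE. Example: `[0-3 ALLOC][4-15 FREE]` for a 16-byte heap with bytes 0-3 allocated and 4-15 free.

Op 1: a = malloc(2) -> a = 0; heap: [0-1 ALLOC][2-21 FREE]
Op 2: b = malloc(1) -> b = 2; heap: [0-1 ALLOC][2-2 ALLOC][3-21 FREE]
Op 3: c = malloc(7) -> c = 3; heap: [0-1 ALLOC][2-2 ALLOC][3-9 ALLOC][10-21 FREE]

Answer: [0-1 ALLOC][2-2 ALLOC][3-9 ALLOC][10-21 FREE]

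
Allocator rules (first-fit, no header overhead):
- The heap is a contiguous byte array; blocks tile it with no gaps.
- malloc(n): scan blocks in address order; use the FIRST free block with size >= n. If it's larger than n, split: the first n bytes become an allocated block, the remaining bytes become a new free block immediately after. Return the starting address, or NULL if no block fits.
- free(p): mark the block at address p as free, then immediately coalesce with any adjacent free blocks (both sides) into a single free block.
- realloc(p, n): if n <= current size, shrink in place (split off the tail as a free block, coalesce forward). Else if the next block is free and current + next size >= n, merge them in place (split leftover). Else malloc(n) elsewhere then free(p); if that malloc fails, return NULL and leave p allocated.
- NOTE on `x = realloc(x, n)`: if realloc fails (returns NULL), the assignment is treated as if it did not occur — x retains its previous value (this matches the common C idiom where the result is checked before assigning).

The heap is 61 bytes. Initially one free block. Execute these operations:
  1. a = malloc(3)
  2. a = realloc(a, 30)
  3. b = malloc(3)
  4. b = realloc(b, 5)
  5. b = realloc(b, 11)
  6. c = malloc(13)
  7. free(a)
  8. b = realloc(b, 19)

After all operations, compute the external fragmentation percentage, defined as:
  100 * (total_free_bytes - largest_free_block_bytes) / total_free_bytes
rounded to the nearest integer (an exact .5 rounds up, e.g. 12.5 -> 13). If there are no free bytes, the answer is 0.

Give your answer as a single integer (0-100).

Op 1: a = malloc(3) -> a = 0; heap: [0-2 ALLOC][3-60 FREE]
Op 2: a = realloc(a, 30) -> a = 0; heap: [0-29 ALLOC][30-60 FREE]
Op 3: b = malloc(3) -> b = 30; heap: [0-29 ALLOC][30-32 ALLOC][33-60 FREE]
Op 4: b = realloc(b, 5) -> b = 30; heap: [0-29 ALLOC][30-34 ALLOC][35-60 FREE]
Op 5: b = realloc(b, 11) -> b = 30; heap: [0-29 ALLOC][30-40 ALLOC][41-60 FREE]
Op 6: c = malloc(13) -> c = 41; heap: [0-29 ALLOC][30-40 ALLOC][41-53 ALLOC][54-60 FREE]
Op 7: free(a) -> (freed a); heap: [0-29 FREE][30-40 ALLOC][41-53 ALLOC][54-60 FREE]
Op 8: b = realloc(b, 19) -> b = 0; heap: [0-18 ALLOC][19-40 FREE][41-53 ALLOC][54-60 FREE]
Free blocks: [22 7] total_free=29 largest=22 -> 100*(29-22)/29 = 700/29 ≈ 24.138 -> rounds to 24

Answer: 24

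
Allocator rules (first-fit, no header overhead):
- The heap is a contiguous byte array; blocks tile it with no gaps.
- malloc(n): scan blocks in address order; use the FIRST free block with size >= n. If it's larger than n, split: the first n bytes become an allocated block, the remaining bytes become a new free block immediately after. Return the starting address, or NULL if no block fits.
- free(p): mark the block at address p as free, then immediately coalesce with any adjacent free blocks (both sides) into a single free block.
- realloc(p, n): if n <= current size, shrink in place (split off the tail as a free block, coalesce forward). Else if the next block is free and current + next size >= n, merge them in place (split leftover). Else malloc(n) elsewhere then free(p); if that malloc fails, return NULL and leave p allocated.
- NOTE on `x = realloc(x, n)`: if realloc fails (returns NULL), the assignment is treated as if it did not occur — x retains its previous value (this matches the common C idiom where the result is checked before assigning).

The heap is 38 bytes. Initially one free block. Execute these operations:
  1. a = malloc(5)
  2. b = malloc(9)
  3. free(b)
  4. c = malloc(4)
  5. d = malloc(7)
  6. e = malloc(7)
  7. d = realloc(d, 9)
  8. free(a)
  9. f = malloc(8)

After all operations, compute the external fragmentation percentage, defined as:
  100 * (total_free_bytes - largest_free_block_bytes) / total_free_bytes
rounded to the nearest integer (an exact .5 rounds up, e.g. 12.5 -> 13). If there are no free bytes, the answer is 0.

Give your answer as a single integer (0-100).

Answer: 61

Derivation:
Op 1: a = malloc(5) -> a = 0; heap: [0-4 ALLOC][5-37 FREE]
Op 2: b = malloc(9) -> b = 5; heap: [0-4 ALLOC][5-13 ALLOC][14-37 FREE]
Op 3: free(b) -> (freed b); heap: [0-4 ALLOC][5-37 FREE]
Op 4: c = malloc(4) -> c = 5; heap: [0-4 ALLOC][5-8 ALLOC][9-37 FREE]
Op 5: d = malloc(7) -> d = 9; heap: [0-4 ALLOC][5-8 ALLOC][9-15 ALLOC][16-37 FREE]
Op 6: e = malloc(7) -> e = 16; heap: [0-4 ALLOC][5-8 ALLOC][9-15 ALLOC][16-22 ALLOC][23-37 FREE]
Op 7: d = realloc(d, 9) -> d = 23; heap: [0-4 ALLOC][5-8 ALLOC][9-15 FREE][16-22 ALLOC][23-31 ALLOC][32-37 FREE]
Op 8: free(a) -> (freed a); heap: [0-4 FREE][5-8 ALLOC][9-15 FREE][16-22 ALLOC][23-31 ALLOC][32-37 FREE]
Op 9: f = malloc(8) -> f = NULL; heap: [0-4 FREE][5-8 ALLOC][9-15 FREE][16-22 ALLOC][23-31 ALLOC][32-37 FREE]
Free blocks: [5 7 6] total_free=18 largest=7 -> 100*(18-7)/18 = 1100/18 ≈ 61.111 -> rounds to 61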